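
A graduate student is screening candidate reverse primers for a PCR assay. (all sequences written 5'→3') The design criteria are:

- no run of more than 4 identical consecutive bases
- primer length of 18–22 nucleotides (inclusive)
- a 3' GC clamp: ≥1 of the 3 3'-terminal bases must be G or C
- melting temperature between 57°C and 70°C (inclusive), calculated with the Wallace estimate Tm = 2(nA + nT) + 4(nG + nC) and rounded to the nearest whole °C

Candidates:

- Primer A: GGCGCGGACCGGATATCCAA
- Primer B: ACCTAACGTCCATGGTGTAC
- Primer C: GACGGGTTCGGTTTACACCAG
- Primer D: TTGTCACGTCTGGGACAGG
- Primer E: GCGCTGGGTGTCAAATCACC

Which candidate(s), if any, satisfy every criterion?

Primer A, Primer B, Primer C, Primer D and Primer E.

Primer A (20 nt, A=5 T=2 G=7 C=6): longest run = 2 ✓; length 20 ✓; 3' end CAA has 1 G/C ✓; Tm = 2·7 + 4·13 = 66°C ✓ — passes.
Primer B (20 nt, A=5 T=5 G=4 C=6): longest run = 2 ✓; length 20 ✓; 3' end TAC has 1 G/C ✓; Tm = 2·10 + 4·10 = 60°C ✓ — passes.
Primer C (21 nt, A=4 T=5 G=7 C=5): longest run = 3 ✓; length 21 ✓; 3' end CAG has 2 G/C ✓; Tm = 2·9 + 4·12 = 66°C ✓ — passes.
Primer D (19 nt, A=3 T=5 G=7 C=4): longest run = 3 ✓; length 19 ✓; 3' end AGG has 2 G/C ✓; Tm = 2·8 + 4·11 = 60°C ✓ — passes.
Primer E (20 nt, A=4 T=4 G=6 C=6): longest run = 3 ✓; length 20 ✓; 3' end ACC has 2 G/C ✓; Tm = 2·8 + 4·12 = 64°C ✓ — passes.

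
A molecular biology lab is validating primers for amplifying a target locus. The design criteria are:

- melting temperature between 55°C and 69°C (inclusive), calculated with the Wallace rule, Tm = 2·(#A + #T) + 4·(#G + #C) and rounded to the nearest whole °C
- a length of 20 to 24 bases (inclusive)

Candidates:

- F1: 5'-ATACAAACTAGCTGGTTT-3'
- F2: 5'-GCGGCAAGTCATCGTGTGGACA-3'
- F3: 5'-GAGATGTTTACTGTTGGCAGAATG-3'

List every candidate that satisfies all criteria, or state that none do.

F3 only.

F1 (18 nt, A=6 T=6 G=3 C=3): Tm = 2·12 + 4·6 = 48°C, outside 55–69°C ✗; length 18, outside 20–24 ✗ — fails.
F2 (22 nt, A=5 T=4 G=8 C=5): Tm = 2·9 + 4·13 = 70°C, outside 55–69°C ✗; length 22 ✓ — fails.
F3 (24 nt, A=6 T=8 G=8 C=2): Tm = 2·14 + 4·10 = 68°C ✓; length 24 ✓ — passes.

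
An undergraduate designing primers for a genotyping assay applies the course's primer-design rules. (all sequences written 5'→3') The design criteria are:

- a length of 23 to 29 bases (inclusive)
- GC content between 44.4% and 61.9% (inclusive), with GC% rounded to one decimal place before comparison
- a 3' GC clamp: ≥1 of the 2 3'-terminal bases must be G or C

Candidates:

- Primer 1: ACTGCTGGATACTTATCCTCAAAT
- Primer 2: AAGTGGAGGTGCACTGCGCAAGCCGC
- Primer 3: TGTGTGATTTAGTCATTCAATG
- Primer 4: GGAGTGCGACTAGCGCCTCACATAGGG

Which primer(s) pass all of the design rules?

None of the candidates satisfy all criteria.

Primer 1 (24 nt, A=7 T=8 G=3 C=6): length 24 ✓; GC 9/24 = 37.5%, outside 44.4–61.9% ✗; 3' end AT has 0 G/C, need ≥1 ✗ — fails.
Primer 2 (26 nt, A=6 T=3 G=10 C=7): length 26 ✓; GC 17/26 = 65.4%, outside 44.4–61.9% ✗; 3' end GC has 2 G/C ✓ — fails.
Primer 3 (22 nt, A=5 T=10 G=5 C=2): length 22, outside 23–29 ✗; GC 7/22 = 31.8%, outside 44.4–61.9% ✗; 3' end TG has 1 G/C ✓ — fails.
Primer 4 (27 nt, A=6 T=4 G=10 C=7): length 27 ✓; GC 17/27 = 63.0%, outside 44.4–61.9% ✗; 3' end GG has 2 G/C ✓ — fails.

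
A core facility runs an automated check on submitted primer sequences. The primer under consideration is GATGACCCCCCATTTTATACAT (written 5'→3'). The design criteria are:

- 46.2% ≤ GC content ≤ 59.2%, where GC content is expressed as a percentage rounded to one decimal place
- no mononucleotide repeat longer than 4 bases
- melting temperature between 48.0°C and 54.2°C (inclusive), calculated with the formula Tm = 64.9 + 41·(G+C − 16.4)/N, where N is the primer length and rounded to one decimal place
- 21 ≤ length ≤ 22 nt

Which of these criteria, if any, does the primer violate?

Fails: GC content, homopolymer run.

Base counts: A=6, T=7, G=2, C=7 (length 22).
GC content: GC 9/22 = 40.9%, outside 46.2–59.2% ✗
homopolymer run: longest run = 6, exceeds 4 ✗
Tm: Tm = 64.9 + 41·(9 − 16.4)/22 = 51.1°C ✓
length: length 22 ✓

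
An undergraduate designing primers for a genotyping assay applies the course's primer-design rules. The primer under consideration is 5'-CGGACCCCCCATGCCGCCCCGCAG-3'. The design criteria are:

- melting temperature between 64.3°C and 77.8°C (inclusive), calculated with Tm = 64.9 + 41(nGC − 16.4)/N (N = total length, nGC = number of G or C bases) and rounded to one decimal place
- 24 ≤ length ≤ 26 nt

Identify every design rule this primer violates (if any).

Meets all criteria.

Base counts: A=3, T=1, G=6, C=14 (length 24).
Tm: Tm = 64.9 + 41·(20 − 16.4)/24 = 71.1°C ✓
length: length 24 ✓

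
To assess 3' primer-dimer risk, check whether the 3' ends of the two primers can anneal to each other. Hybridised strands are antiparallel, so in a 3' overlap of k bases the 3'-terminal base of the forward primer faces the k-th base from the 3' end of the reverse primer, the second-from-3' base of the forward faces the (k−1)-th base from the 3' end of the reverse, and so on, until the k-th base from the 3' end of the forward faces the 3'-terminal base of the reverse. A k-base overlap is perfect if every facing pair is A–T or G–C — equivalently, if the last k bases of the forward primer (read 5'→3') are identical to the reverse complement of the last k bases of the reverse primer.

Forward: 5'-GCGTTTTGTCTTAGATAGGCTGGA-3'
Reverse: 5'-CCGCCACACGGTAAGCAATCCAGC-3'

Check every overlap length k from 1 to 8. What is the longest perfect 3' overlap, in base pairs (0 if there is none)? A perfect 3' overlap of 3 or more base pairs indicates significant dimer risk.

Longest perfect overlap: 6 complementary base pairs; significant dimer risk (threshold 3).

Last 8 bases (5'→3') — forward …AGGCTGGA, reverse …AATCCAGC.
Reverse complement of the reverse primer's last 8 bases: GCTGGATT; its first k bases are the reverse complement of the reverse primer's last k bases, so a perfect k-base overlap needs the forward primer's last k bases to equal them.
Comparing (forward last k vs required): k=1: A vs G ✗; k=2: GA vs GC ✗; k=3: GGA vs GCT ✗; k=4: TGGA vs GCTG ✗; k=5: CTGGA vs GCTGG ✗; k=6: GCTGGA vs GCTGGA ✓; k=7: GGCTGGA vs GCTGGAT ✗; k=8: AGGCTGGA vs GCTGGATT ✗.
Only k = 6 is perfect, so the longest perfect 3' overlap is 6.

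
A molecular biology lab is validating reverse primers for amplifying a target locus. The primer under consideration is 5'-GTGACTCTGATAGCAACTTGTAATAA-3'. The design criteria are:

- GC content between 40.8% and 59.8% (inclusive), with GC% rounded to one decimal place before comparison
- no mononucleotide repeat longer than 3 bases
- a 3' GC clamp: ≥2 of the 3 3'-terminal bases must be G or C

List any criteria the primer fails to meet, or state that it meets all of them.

Base counts: A=9, T=8, G=5, C=4 (length 26).
GC content: GC 9/26 = 34.6%, outside 40.8–59.8% ✗
homopolymer run: longest run = 2 ✓
GC clamp: 3' end TAA has 0 G/C, need ≥2 ✗

Fails: GC content, GC clamp.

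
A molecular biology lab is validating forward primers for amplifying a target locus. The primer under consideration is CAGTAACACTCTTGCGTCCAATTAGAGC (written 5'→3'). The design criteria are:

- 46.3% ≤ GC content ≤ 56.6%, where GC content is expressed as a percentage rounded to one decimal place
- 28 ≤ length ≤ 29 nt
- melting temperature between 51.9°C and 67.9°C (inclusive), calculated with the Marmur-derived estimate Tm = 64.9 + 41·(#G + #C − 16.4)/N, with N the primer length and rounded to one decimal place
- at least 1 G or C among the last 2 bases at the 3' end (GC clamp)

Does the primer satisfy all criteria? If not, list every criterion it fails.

Base counts: A=8, T=7, G=5, C=8 (length 28).
GC content: GC 13/28 = 46.4% ✓
length: length 28 ✓
Tm: Tm = 64.9 + 41·(13 − 16.4)/28 = 59.9°C ✓
GC clamp: 3' end GC has 2 G/C ✓

Meets all criteria.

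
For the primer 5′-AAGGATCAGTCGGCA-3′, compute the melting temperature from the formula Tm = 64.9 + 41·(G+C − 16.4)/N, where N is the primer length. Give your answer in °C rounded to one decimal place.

Base counts: A=5, T=2, G=5, C=3; G+C = 8, N = 15.
Tm = 64.9 + 41·(8 − 16.4)/15 = 64.9 + -344.40/15 = 41.9°C.

41.9°C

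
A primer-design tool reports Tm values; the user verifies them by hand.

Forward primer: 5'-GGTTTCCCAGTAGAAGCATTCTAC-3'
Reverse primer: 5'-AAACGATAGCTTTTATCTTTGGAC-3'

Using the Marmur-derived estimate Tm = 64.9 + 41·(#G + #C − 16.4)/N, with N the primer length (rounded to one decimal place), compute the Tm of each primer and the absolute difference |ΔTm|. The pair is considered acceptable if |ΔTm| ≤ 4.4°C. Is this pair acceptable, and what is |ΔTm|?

|ΔTm| = 5.1°C; the pair is not acceptable.

Forward: G+C = 11, N = 24 → Tm = 64.9 + 41·(11 − 16.4)/24 = 55.7°C.
Reverse: G+C = 8, N = 24 → Tm = 64.9 + 41·(8 − 16.4)/24 = 50.6°C.
|ΔTm| = |55.7 − 50.6| = 5.1°C, > 4.4°C.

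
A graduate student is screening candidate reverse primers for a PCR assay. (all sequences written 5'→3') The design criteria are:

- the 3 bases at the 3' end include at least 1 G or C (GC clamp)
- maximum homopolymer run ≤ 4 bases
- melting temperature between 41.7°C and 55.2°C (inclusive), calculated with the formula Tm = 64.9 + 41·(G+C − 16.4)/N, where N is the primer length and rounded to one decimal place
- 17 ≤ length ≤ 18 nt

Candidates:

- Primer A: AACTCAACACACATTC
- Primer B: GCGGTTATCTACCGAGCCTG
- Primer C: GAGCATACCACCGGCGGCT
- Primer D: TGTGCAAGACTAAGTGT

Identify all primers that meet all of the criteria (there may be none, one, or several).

Primer A (16 nt, A=7 T=3 G=0 C=6): 3' end TTC has 1 G/C ✓; longest run = 2 ✓; Tm = 64.9 + 41·(6 − 16.4)/16 = 38.3°C, outside 41.7–55.2°C ✗; length 16, outside 17–18 ✗ — fails.
Primer B (20 nt, A=3 T=5 G=6 C=6): 3' end CTG has 2 G/C ✓; longest run = 2 ✓; Tm = 64.9 + 41·(12 − 16.4)/20 = 55.9°C, outside 41.7–55.2°C ✗; length 20, outside 17–18 ✗ — fails.
Primer C (19 nt, A=4 T=2 G=6 C=7): 3' end GCT has 2 G/C ✓; longest run = 2 ✓; Tm = 64.9 + 41·(13 − 16.4)/19 = 57.6°C, outside 41.7–55.2°C ✗; length 19, outside 17–18 ✗ — fails.
Primer D (17 nt, A=5 T=5 G=5 C=2): 3' end TGT has 1 G/C ✓; longest run = 2 ✓; Tm = 64.9 + 41·(7 − 16.4)/17 = 42.2°C ✓; length 17 ✓ — passes.

Primer D only.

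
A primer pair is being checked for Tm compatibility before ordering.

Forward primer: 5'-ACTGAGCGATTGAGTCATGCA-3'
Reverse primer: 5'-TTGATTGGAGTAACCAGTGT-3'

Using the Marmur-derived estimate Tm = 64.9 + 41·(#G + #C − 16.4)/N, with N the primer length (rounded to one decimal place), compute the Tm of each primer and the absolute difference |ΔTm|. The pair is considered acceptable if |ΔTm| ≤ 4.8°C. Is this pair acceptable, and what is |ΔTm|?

Forward: G+C = 10, N = 21 → Tm = 64.9 + 41·(10 − 16.4)/21 = 52.4°C.
Reverse: G+C = 8, N = 20 → Tm = 64.9 + 41·(8 − 16.4)/20 = 47.7°C.
|ΔTm| = |52.4 − 47.7| = 4.7°C, ≤ 4.8°C.

|ΔTm| = 4.7°C; the pair is acceptable.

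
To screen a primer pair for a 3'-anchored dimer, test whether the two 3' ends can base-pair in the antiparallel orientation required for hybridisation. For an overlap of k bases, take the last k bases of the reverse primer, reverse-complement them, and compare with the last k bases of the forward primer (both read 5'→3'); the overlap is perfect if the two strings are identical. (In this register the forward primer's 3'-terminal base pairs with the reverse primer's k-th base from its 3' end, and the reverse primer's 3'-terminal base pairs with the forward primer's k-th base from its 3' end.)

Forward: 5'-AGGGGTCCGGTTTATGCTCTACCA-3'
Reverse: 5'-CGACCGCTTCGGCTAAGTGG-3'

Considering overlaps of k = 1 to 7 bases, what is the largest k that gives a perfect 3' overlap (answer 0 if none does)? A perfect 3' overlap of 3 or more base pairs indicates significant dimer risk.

Last 7 bases (5'→3') — forward …TCTACCA, reverse …TAAGTGG.
Reverse complement of the reverse primer's last 7 bases: CCACTTA; its first k bases are the reverse complement of the reverse primer's last k bases, so a perfect k-base overlap needs the forward primer's last k bases to equal them.
Comparing (forward last k vs required): k=1: A vs C ✗; k=2: CA vs CC ✗; k=3: CCA vs CCA ✓; k=4: ACCA vs CCAC ✗; k=5: TACCA vs CCACT ✗; k=6: CTACCA vs CCACTT ✗; k=7: TCTACCA vs CCACTTA ✗.
Only k = 3 is perfect, so the longest perfect 3' overlap is 3.

Longest perfect overlap: 3 complementary base pairs; significant dimer risk (threshold 3).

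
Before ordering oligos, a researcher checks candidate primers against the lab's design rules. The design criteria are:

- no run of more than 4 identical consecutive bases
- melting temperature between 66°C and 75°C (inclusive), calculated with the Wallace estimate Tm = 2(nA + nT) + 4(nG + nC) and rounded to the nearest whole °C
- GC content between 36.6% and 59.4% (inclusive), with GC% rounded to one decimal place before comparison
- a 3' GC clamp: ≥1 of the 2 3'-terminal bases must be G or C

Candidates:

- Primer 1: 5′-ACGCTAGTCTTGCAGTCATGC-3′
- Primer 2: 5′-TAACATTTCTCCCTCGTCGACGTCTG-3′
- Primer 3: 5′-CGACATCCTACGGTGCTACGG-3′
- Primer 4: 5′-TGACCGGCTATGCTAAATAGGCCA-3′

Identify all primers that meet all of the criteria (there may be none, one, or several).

Primer 1 (21 nt, A=4 T=6 G=5 C=6): longest run = 2 ✓; Tm = 2·10 + 4·11 = 64°C, outside 66–75°C ✗; GC 11/21 = 52.4% ✓; 3' end GC has 2 G/C ✓ — fails.
Primer 2 (26 nt, A=4 T=9 G=4 C=9): longest run = 3 ✓; Tm = 2·13 + 4·13 = 78°C, outside 66–75°C ✗; GC 13/26 = 50.0% ✓; 3' end TG has 1 G/C ✓ — fails.
Primer 3 (21 nt, A=4 T=4 G=6 C=7): longest run = 2 ✓; Tm = 2·8 + 4·13 = 68°C ✓; GC 13/21 = 61.9%, outside 36.6–59.4% ✗; 3' end GG has 2 G/C ✓ — fails.
Primer 4 (24 nt, A=7 T=5 G=6 C=6): longest run = 3 ✓; Tm = 2·12 + 4·12 = 72°C ✓; GC 12/24 = 50.0% ✓; 3' end CA has 1 G/C ✓ — passes.

Primer 4 only.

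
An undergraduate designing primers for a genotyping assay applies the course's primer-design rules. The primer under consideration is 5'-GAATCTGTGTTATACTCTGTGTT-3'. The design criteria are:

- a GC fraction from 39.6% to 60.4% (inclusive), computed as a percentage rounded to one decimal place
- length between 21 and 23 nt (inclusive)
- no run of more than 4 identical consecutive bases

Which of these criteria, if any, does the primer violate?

Base counts: A=4, T=11, G=5, C=3 (length 23).
GC content: GC 8/23 = 34.8%, outside 39.6–60.4% ✗
length: length 23 ✓
homopolymer run: longest run = 2 ✓

Fails: GC content.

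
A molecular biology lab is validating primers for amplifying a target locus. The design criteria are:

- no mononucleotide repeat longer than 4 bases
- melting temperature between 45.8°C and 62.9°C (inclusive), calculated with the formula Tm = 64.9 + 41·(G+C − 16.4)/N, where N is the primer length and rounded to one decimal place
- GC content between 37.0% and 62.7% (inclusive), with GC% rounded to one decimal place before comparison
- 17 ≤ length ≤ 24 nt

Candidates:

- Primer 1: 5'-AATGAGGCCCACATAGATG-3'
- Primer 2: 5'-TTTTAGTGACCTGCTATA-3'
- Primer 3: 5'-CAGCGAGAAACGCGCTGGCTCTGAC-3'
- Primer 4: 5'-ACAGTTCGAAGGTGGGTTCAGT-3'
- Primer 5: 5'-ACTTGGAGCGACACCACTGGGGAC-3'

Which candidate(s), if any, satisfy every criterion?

Primer 1 (19 nt, A=7 T=3 G=5 C=4): longest run = 3 ✓; Tm = 64.9 + 41·(9 − 16.4)/19 = 48.9°C ✓; GC 9/19 = 47.4% ✓; length 19 ✓ — passes.
Primer 2 (18 nt, A=4 T=8 G=3 C=3): longest run = 4 ✓; Tm = 64.9 + 41·(6 − 16.4)/18 = 41.2°C, outside 45.8–62.9°C ✗; GC 6/18 = 33.3%, outside 37.0–62.7% ✗; length 18 ✓ — fails.
Primer 3 (25 nt, A=6 T=3 G=8 C=8): longest run = 3 ✓; Tm = 64.9 + 41·(16 − 16.4)/25 = 64.2°C, outside 45.8–62.9°C ✗; GC 16/25 = 64.0%, outside 37.0–62.7% ✗; length 25, outside 17–24 ✗ — fails.
Primer 4 (22 nt, A=5 T=6 G=8 C=3): longest run = 3 ✓; Tm = 64.9 + 41·(11 − 16.4)/22 = 54.8°C ✓; GC 11/22 = 50.0% ✓; length 22 ✓ — passes.
Primer 5 (24 nt, A=6 T=3 G=8 C=7): longest run = 4 ✓; Tm = 64.9 + 41·(15 − 16.4)/24 = 62.5°C ✓; GC 15/24 = 62.5% ✓; length 24 ✓ — passes.

Primer 1, Primer 4 and Primer 5.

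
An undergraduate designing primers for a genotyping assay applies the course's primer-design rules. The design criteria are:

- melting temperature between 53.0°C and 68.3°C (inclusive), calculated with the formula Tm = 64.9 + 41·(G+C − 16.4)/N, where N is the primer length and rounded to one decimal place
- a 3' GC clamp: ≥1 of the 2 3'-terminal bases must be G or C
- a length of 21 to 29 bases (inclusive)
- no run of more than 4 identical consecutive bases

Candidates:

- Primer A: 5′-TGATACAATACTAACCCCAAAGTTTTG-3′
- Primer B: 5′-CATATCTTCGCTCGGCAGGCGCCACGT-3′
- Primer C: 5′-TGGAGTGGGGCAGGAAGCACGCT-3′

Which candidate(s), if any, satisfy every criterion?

Primer A (27 nt, A=10 T=8 G=3 C=6): Tm = 64.9 + 41·(9 − 16.4)/27 = 53.7°C ✓; 3' end TG has 1 G/C ✓; length 27 ✓; longest run = 4 ✓ — passes.
Primer B (27 nt, A=4 T=6 G=7 C=10): Tm = 64.9 + 41·(17 − 16.4)/27 = 65.8°C ✓; 3' end GT has 1 G/C ✓; length 27 ✓; longest run = 2 ✓ — passes.
Primer C (23 nt, A=5 T=3 G=11 C=4): Tm = 64.9 + 41·(15 − 16.4)/23 = 62.4°C ✓; 3' end CT has 1 G/C ✓; length 23 ✓; longest run = 4 ✓ — passes.

Primer A, Primer B and Primer C.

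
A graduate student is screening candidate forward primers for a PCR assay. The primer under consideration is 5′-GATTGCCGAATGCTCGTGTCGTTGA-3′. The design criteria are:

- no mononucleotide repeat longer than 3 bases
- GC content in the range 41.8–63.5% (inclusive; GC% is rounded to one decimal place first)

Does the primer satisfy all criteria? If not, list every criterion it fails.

Base counts: A=4, T=8, G=8, C=5 (length 25).
homopolymer run: longest run = 2 ✓
GC content: GC 13/25 = 52.0% ✓

Meets all criteria.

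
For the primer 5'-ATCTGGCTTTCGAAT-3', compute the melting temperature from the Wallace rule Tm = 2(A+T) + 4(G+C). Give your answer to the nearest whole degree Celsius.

Base counts: A=3, T=6, G=3, C=3 (length 15).
Tm = 2·(3+6) + 4·(3+3) = 2·9 + 4·6 = 18 + 24 = 42°C.

42°C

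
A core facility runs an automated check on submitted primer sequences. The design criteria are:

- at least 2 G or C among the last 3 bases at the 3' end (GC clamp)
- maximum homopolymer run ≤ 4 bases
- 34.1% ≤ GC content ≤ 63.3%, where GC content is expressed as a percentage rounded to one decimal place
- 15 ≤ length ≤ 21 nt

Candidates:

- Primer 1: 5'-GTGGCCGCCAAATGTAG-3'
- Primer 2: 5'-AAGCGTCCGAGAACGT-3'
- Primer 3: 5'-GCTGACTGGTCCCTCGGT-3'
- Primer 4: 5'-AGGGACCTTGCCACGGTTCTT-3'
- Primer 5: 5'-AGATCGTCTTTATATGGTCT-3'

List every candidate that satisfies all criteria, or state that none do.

Primer 1 (17 nt, A=4 T=3 G=6 C=4): 3' end TAG has 1 G/C, need ≥2 ✗; longest run = 3 ✓; GC 10/17 = 58.8% ✓; length 17 ✓ — fails.
Primer 2 (16 nt, A=5 T=2 G=5 C=4): 3' end CGT has 2 G/C ✓; longest run = 2 ✓; GC 9/16 = 56.3% ✓; length 16 ✓ — passes.
Primer 3 (18 nt, A=1 T=5 G=6 C=6): 3' end GGT has 2 G/C ✓; longest run = 3 ✓; GC 12/18 = 66.7%, outside 34.1–63.3% ✗; length 18 ✓ — fails.
Primer 4 (21 nt, A=3 T=6 G=6 C=6): 3' end CTT has 1 G/C, need ≥2 ✗; longest run = 3 ✓; GC 12/21 = 57.1% ✓; length 21 ✓ — fails.
Primer 5 (20 nt, A=4 T=9 G=4 C=3): 3' end TCT has 1 G/C, need ≥2 ✗; longest run = 3 ✓; GC 7/20 = 35.0% ✓; length 20 ✓ — fails.

Primer 2 only.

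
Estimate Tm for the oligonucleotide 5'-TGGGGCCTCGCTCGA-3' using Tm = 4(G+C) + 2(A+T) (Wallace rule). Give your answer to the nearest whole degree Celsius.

52°C

Base counts: A=1, T=3, G=6, C=5 (length 15).
Tm = 2·(1+3) + 4·(6+5) = 2·4 + 4·11 = 8 + 44 = 52°C.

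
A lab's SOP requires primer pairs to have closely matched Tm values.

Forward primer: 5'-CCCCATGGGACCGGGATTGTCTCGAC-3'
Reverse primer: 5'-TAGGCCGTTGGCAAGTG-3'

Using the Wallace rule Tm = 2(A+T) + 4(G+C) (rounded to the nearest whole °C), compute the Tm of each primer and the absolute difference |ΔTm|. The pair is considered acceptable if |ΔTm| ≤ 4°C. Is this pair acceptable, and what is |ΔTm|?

Forward: A=4 T=5 G=8 C=9 → Tm = 2·9 + 4·17 = 86°C.
Reverse: A=3 T=4 G=7 C=3 → Tm = 2·7 + 4·10 = 54°C.
|ΔTm| = |86 − 54| = 32°C, > 4°C.

|ΔTm| = 32°C; the pair is not acceptable.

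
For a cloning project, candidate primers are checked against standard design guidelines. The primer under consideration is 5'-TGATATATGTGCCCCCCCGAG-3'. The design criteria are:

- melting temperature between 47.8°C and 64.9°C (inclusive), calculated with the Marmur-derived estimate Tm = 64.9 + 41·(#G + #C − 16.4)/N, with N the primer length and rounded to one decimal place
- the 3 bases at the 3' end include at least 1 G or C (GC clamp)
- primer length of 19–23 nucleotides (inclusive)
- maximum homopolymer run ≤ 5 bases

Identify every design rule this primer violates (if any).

Base counts: A=4, T=5, G=5, C=7 (length 21).
Tm: Tm = 64.9 + 41·(12 − 16.4)/21 = 56.3°C ✓
GC clamp: 3' end GAG has 2 G/C ✓
length: length 21 ✓
homopolymer run: longest run = 7, exceeds 5 ✗

Fails: homopolymer run.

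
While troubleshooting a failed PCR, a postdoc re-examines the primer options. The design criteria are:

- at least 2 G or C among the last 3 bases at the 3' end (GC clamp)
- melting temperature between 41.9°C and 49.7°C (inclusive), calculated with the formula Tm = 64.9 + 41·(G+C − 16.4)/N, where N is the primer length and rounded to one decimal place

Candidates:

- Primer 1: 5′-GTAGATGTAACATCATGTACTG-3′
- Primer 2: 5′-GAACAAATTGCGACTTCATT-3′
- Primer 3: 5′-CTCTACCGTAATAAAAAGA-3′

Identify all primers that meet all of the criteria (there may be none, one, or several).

Primer 1 (22 nt, A=7 T=7 G=5 C=3): 3' end CTG has 2 G/C ✓; Tm = 64.9 + 41·(8 − 16.4)/22 = 49.2°C ✓ — passes.
Primer 2 (20 nt, A=7 T=6 G=3 C=4): 3' end ATT has 0 G/C, need ≥2 ✗; Tm = 64.9 + 41·(7 − 16.4)/20 = 45.6°C ✓ — fails.
Primer 3 (19 nt, A=9 T=4 G=2 C=4): 3' end AGA has 1 G/C, need ≥2 ✗; Tm = 64.9 + 41·(6 − 16.4)/19 = 42.5°C ✓ — fails.

Primer 1 only.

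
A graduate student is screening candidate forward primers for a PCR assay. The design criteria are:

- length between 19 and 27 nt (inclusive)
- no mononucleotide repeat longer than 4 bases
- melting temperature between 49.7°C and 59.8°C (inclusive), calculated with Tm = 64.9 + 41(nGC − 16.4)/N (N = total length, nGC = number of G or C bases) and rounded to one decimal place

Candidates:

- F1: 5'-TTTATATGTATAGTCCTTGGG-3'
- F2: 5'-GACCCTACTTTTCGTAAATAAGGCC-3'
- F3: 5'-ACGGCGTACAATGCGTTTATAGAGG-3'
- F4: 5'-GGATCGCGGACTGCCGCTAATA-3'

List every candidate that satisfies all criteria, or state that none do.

F1 (21 nt, A=4 T=10 G=5 C=2): length 21 ✓; longest run = 3 ✓; Tm = 64.9 + 41·(7 − 16.4)/21 = 46.5°C, outside 49.7–59.8°C ✗ — fails.
F2 (25 nt, A=7 T=7 G=4 C=7): length 25 ✓; longest run = 4 ✓; Tm = 64.9 + 41·(11 − 16.4)/25 = 56.0°C ✓ — passes.
F3 (25 nt, A=7 T=6 G=8 C=4): length 25 ✓; longest run = 3 ✓; Tm = 64.9 + 41·(12 − 16.4)/25 = 57.7°C ✓ — passes.
F4 (22 nt, A=5 T=4 G=7 C=6): length 22 ✓; longest run = 2 ✓; Tm = 64.9 + 41·(13 − 16.4)/22 = 58.6°C ✓ — passes.

F2, F3 and F4.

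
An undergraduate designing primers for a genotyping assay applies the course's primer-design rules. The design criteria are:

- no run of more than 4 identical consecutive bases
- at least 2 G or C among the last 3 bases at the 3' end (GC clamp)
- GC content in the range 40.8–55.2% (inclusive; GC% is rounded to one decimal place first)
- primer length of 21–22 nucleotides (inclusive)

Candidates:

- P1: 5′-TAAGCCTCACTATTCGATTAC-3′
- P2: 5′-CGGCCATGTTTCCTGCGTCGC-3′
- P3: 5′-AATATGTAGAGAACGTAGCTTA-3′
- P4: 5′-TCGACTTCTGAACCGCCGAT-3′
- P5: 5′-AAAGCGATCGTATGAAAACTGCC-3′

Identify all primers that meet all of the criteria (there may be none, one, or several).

P1 (21 nt, A=6 T=7 G=2 C=6): longest run = 2 ✓; 3' end TAC has 1 G/C, need ≥2 ✗; GC 8/21 = 38.1%, outside 40.8–55.2% ✗; length 21 ✓ — fails.
P2 (21 nt, A=1 T=6 G=6 C=8): longest run = 3 ✓; 3' end CGC has 3 G/C ✓; GC 14/21 = 66.7%, outside 40.8–55.2% ✗; length 21 ✓ — fails.
P3 (22 nt, A=9 T=6 G=5 C=2): longest run = 2 ✓; 3' end TTA has 0 G/C, need ≥2 ✗; GC 7/22 = 31.8%, outside 40.8–55.2% ✗; length 22 ✓ — fails.
P4 (20 nt, A=4 T=5 G=4 C=7): longest run = 2 ✓; 3' end GAT has 1 G/C, need ≥2 ✗; GC 11/20 = 55.0% ✓; length 20, outside 21–22 ✗ — fails.
P5 (23 nt, A=9 T=4 G=5 C=5): longest run = 4 ✓; 3' end GCC has 3 G/C ✓; GC 10/23 = 43.5% ✓; length 23, outside 21–22 ✗ — fails.

None of the candidates satisfy all criteria.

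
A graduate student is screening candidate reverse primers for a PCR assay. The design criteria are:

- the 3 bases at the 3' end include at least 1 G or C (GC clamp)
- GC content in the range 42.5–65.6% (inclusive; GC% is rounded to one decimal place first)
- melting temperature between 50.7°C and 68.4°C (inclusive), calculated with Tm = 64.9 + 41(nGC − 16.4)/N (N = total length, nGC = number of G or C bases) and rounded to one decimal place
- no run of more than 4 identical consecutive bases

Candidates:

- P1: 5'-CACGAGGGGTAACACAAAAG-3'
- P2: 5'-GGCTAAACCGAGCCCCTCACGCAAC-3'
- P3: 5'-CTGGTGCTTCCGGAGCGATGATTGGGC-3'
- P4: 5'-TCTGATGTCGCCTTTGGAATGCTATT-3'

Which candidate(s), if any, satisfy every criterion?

P1, P2 and P3.

P1 (20 nt, A=9 T=1 G=6 C=4): 3' end AAG has 1 G/C ✓; GC 10/20 = 50.0% ✓; Tm = 64.9 + 41·(10 − 16.4)/20 = 51.8°C ✓; longest run = 4 ✓ — passes.
P2 (25 nt, A=7 T=2 G=5 C=11): 3' end AAC has 1 G/C ✓; GC 16/25 = 64.0% ✓; Tm = 64.9 + 41·(16 − 16.4)/25 = 64.2°C ✓; longest run = 4 ✓ — passes.
P3 (27 nt, A=3 T=7 G=11 C=6): 3' end GGC has 3 G/C ✓; GC 17/27 = 63.0% ✓; Tm = 64.9 + 41·(17 − 16.4)/27 = 65.8°C ✓; longest run = 3 ✓ — passes.
P4 (26 nt, A=4 T=11 G=6 C=5): 3' end ATT has 0 G/C, need ≥1 ✗; GC 11/26 = 42.3%, outside 42.5–65.6% ✗; Tm = 64.9 + 41·(11 − 16.4)/26 = 56.4°C ✓; longest run = 3 ✓ — fails.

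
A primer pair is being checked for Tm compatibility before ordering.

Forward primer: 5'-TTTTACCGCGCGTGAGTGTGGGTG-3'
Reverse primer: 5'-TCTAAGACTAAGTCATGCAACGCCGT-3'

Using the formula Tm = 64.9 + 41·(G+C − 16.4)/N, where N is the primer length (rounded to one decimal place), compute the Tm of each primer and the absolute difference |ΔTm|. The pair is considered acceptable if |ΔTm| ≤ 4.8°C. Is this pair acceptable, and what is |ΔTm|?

Forward: G+C = 14, N = 24 → Tm = 64.9 + 41·(14 − 16.4)/24 = 60.8°C.
Reverse: G+C = 12, N = 26 → Tm = 64.9 + 41·(12 − 16.4)/26 = 58.0°C.
|ΔTm| = |60.8 − 58.0| = 2.8°C, ≤ 4.8°C.

|ΔTm| = 2.8°C; the pair is acceptable.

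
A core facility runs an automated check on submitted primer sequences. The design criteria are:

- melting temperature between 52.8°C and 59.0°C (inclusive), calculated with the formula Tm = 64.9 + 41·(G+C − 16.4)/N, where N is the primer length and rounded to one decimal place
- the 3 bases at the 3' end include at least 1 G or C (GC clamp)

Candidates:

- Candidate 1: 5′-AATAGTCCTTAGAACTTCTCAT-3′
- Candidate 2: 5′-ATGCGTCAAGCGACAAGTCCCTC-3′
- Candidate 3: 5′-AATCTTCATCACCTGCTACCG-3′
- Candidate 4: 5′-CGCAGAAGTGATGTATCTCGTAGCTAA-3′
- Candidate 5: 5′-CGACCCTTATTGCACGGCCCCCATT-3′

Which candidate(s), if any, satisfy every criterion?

Candidate 2 only.

Candidate 1 (22 nt, A=7 T=8 G=2 C=5): Tm = 64.9 + 41·(7 − 16.4)/22 = 47.4°C, outside 52.8–59.0°C ✗; 3' end CAT has 1 G/C ✓ — fails.
Candidate 2 (23 nt, A=6 T=4 G=5 C=8): Tm = 64.9 + 41·(13 − 16.4)/23 = 58.8°C ✓; 3' end CTC has 2 G/C ✓ — passes.
Candidate 3 (21 nt, A=5 T=6 G=2 C=8): Tm = 64.9 + 41·(10 − 16.4)/21 = 52.4°C, outside 52.8–59.0°C ✗; 3' end CCG has 3 G/C ✓ — fails.
Candidate 4 (27 nt, A=8 T=7 G=7 C=5): Tm = 64.9 + 41·(12 − 16.4)/27 = 58.2°C ✓; 3' end TAA has 0 G/C, need ≥1 ✗ — fails.
Candidate 5 (25 nt, A=4 T=6 G=4 C=11): Tm = 64.9 + 41·(15 − 16.4)/25 = 62.6°C, outside 52.8–59.0°C ✗; 3' end ATT has 0 G/C, need ≥1 ✗ — fails.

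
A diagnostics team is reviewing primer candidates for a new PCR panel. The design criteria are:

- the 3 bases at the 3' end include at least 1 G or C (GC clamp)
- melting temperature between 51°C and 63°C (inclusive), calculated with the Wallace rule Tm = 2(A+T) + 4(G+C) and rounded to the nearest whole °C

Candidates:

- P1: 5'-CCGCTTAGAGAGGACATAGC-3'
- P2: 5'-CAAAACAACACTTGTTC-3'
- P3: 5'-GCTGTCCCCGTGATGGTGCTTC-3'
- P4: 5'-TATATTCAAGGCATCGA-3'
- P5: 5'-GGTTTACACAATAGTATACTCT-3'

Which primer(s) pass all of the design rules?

P1 and P5.

P1 (20 nt, A=6 T=3 G=6 C=5): 3' end AGC has 2 G/C ✓; Tm = 2·9 + 4·11 = 62°C ✓ — passes.
P2 (17 nt, A=7 T=4 G=1 C=5): 3' end TTC has 1 G/C ✓; Tm = 2·11 + 4·6 = 46°C, outside 51–63°C ✗ — fails.
P3 (22 nt, A=1 T=7 G=7 C=7): 3' end TTC has 1 G/C ✓; Tm = 2·8 + 4·14 = 72°C, outside 51–63°C ✗ — fails.
P4 (17 nt, A=6 T=5 G=3 C=3): 3' end CGA has 2 G/C ✓; Tm = 2·11 + 4·6 = 46°C, outside 51–63°C ✗ — fails.
P5 (22 nt, A=7 T=8 G=3 C=4): 3' end TCT has 1 G/C ✓; Tm = 2·15 + 4·7 = 58°C ✓ — passes.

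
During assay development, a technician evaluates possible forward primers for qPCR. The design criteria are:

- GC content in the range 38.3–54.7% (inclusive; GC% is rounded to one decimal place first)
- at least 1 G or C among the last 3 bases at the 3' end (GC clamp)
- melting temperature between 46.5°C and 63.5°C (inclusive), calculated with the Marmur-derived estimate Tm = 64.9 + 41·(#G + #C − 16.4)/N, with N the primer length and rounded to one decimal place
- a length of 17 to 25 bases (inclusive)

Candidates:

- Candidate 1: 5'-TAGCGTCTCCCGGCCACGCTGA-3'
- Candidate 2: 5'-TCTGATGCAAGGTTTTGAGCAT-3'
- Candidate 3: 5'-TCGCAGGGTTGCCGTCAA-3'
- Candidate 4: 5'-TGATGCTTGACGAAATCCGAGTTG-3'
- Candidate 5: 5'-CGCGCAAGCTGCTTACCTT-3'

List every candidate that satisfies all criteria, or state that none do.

Candidate 1 (22 nt, A=3 T=4 G=6 C=9): GC 15/22 = 68.2%, outside 38.3–54.7% ✗; 3' end TGA has 1 G/C ✓; Tm = 64.9 + 41·(15 − 16.4)/22 = 62.3°C ✓; length 22 ✓ — fails.
Candidate 2 (22 nt, A=5 T=8 G=6 C=3): GC 9/22 = 40.9% ✓; 3' end CAT has 1 G/C ✓; Tm = 64.9 + 41·(9 − 16.4)/22 = 51.1°C ✓; length 22 ✓ — passes.
Candidate 3 (18 nt, A=3 T=4 G=6 C=5): GC 11/18 = 61.1%, outside 38.3–54.7% ✗; 3' end CAA has 1 G/C ✓; Tm = 64.9 + 41·(11 − 16.4)/18 = 52.6°C ✓; length 18 ✓ — fails.
Candidate 4 (24 nt, A=6 T=7 G=7 C=4): GC 11/24 = 45.8% ✓; 3' end TTG has 1 G/C ✓; Tm = 64.9 + 41·(11 − 16.4)/24 = 55.7°C ✓; length 24 ✓ — passes.
Candidate 5 (19 nt, A=3 T=5 G=4 C=7): GC 11/19 = 57.9%, outside 38.3–54.7% ✗; 3' end CTT has 1 G/C ✓; Tm = 64.9 + 41·(11 − 16.4)/19 = 53.2°C ✓; length 19 ✓ — fails.

Candidate 2 and Candidate 4.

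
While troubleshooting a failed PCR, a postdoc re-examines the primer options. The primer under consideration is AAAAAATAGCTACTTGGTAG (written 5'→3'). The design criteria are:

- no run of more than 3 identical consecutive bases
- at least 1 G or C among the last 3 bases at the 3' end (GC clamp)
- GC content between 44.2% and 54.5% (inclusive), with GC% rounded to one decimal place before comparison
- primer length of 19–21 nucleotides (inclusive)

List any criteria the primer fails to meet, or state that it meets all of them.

Base counts: A=9, T=5, G=4, C=2 (length 20).
homopolymer run: longest run = 6, exceeds 3 ✗
GC clamp: 3' end TAG has 1 G/C ✓
GC content: GC 6/20 = 30.0%, outside 44.2–54.5% ✗
length: length 20 ✓

Fails: homopolymer run, GC content.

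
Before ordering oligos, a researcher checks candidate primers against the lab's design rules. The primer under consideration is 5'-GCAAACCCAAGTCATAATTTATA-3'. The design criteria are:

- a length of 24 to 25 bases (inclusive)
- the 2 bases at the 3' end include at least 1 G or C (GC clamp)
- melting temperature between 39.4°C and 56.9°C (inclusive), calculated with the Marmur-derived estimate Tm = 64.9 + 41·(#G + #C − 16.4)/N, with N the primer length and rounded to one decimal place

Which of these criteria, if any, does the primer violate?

Base counts: A=10, T=6, G=2, C=5 (length 23).
length: length 23, outside 24–25 ✗
GC clamp: 3' end TA has 0 G/C, need ≥1 ✗
Tm: Tm = 64.9 + 41·(7 − 16.4)/23 = 48.1°C ✓

Fails: length, GC clamp.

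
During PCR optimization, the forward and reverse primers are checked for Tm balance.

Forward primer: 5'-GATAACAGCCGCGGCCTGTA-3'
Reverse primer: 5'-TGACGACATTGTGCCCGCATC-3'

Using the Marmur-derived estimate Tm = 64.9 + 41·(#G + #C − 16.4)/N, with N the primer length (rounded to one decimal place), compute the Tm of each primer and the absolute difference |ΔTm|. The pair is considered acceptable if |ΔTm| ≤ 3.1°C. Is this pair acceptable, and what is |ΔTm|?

|ΔTm| = 0.4°C; the pair is acceptable.

Forward: G+C = 12, N = 20 → Tm = 64.9 + 41·(12 − 16.4)/20 = 55.9°C.
Reverse: G+C = 12, N = 21 → Tm = 64.9 + 41·(12 − 16.4)/21 = 56.3°C.
|ΔTm| = |55.9 − 56.3| = 0.4°C, ≤ 3.1°C.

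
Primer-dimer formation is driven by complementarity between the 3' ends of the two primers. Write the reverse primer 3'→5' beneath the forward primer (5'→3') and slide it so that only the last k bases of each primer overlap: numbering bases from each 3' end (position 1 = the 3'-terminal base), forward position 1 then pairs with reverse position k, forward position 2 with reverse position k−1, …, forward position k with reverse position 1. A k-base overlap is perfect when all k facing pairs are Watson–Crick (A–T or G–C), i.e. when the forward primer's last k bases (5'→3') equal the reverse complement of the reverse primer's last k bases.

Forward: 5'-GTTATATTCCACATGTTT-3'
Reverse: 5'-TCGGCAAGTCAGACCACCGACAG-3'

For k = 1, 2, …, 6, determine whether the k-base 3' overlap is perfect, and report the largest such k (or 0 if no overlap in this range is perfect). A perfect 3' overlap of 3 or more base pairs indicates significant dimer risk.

Last 6 bases (5'→3') — forward …ATGTTT, reverse …CGACAG.
Reverse complement of the reverse primer's last 6 bases: CTGTCG; its first k bases are the reverse complement of the reverse primer's last k bases, so a perfect k-base overlap needs the forward primer's last k bases to equal them.
Comparing (forward last k vs required): k=1: T vs C ✗; k=2: TT vs CT ✗; k=3: TTT vs CTG ✗; k=4: GTTT vs CTGT ✗; k=5: TGTTT vs CTGTC ✗; k=6: ATGTTT vs CTGTCG ✗.
No overlap length from 1 to 6 is perfect, so the longest perfect 3' overlap is 0.

Longest perfect overlap: 0 complementary base pairs; below the dimer-risk threshold (threshold 3).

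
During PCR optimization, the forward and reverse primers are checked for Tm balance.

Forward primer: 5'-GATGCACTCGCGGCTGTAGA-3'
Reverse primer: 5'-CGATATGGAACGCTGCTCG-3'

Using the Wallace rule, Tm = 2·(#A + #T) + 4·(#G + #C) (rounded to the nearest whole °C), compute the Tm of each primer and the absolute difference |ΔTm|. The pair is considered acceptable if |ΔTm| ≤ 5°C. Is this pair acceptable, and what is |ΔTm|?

Forward: A=4 T=4 G=7 C=5 → Tm = 2·8 + 4·12 = 64°C.
Reverse: A=4 T=4 G=6 C=5 → Tm = 2·8 + 4·11 = 60°C.
|ΔTm| = |64 − 60| = 4°C, ≤ 5°C.

|ΔTm| = 4°C; the pair is acceptable.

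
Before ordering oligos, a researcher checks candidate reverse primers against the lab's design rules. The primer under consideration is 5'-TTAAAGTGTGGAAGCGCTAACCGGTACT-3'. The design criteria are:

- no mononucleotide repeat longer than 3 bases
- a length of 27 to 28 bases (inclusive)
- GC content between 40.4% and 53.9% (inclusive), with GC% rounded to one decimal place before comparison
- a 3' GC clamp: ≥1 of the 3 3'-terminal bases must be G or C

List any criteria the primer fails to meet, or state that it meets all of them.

Meets all criteria.

Base counts: A=8, T=7, G=8, C=5 (length 28).
homopolymer run: longest run = 3 ✓
length: length 28 ✓
GC content: GC 13/28 = 46.4% ✓
GC clamp: 3' end ACT has 1 G/C ✓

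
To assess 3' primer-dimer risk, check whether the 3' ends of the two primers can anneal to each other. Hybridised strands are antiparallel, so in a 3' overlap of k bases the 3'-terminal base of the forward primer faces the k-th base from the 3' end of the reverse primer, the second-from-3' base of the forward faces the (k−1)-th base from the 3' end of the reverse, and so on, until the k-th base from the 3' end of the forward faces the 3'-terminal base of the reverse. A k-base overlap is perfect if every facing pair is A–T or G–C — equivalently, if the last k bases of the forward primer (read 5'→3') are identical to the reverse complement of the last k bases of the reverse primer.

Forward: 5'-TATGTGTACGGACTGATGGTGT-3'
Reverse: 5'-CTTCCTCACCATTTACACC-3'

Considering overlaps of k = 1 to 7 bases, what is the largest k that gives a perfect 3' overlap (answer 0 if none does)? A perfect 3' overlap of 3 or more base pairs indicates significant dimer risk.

Last 7 bases (5'→3') — forward …ATGGTGT, reverse …TTACACC.
Reverse complement of the reverse primer's last 7 bases: GGTGTAA; its first k bases are the reverse complement of the reverse primer's last k bases, so a perfect k-base overlap needs the forward primer's last k bases to equal them.
Comparing (forward last k vs required): k=1: T vs G ✗; k=2: GT vs GG ✗; k=3: TGT vs GGT ✗; k=4: GTGT vs GGTG ✗; k=5: GGTGT vs GGTGT ✓; k=6: TGGTGT vs GGTGTA ✗; k=7: ATGGTGT vs GGTGTAA ✗.
Only k = 5 is perfect, so the longest perfect 3' overlap is 5.

Longest perfect overlap: 5 complementary base pairs; significant dimer risk (threshold 3).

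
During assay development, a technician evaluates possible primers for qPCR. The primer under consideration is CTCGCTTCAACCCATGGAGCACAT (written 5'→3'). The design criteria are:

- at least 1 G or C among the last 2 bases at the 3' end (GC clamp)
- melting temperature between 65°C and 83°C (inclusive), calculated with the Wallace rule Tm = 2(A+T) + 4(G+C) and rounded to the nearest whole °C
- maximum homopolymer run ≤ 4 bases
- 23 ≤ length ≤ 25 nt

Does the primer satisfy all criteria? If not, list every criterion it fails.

Fails: GC clamp.

Base counts: A=6, T=5, G=4, C=9 (length 24).
GC clamp: 3' end AT has 0 G/C, need ≥1 ✗
Tm: Tm = 2·11 + 4·13 = 74°C ✓
homopolymer run: longest run = 3 ✓
length: length 24 ✓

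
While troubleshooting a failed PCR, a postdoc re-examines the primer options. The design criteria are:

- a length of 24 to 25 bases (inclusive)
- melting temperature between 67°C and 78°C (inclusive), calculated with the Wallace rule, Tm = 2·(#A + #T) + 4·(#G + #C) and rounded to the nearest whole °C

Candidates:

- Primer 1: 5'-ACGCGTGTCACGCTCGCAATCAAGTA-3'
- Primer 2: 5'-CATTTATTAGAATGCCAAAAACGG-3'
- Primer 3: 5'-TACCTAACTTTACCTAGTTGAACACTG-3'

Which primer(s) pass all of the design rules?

Primer 1 (26 nt, A=7 T=5 G=6 C=8): length 26, outside 24–25 ✗; Tm = 2·12 + 4·14 = 80°C, outside 67–78°C ✗ — fails.
Primer 2 (24 nt, A=10 T=6 G=4 C=4): length 24 ✓; Tm = 2·16 + 4·8 = 64°C, outside 67–78°C ✗ — fails.
Primer 3 (27 nt, A=8 T=9 G=3 C=7): length 27, outside 24–25 ✗; Tm = 2·17 + 4·10 = 74°C ✓ — fails.

None of the candidates satisfy all criteria.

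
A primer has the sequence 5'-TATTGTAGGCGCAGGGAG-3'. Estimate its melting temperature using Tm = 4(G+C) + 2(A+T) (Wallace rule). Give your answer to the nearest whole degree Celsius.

56°C

Base counts: A=4, T=4, G=8, C=2 (length 18).
Tm = 2·(4+4) + 4·(8+2) = 2·8 + 4·10 = 16 + 40 = 56°C.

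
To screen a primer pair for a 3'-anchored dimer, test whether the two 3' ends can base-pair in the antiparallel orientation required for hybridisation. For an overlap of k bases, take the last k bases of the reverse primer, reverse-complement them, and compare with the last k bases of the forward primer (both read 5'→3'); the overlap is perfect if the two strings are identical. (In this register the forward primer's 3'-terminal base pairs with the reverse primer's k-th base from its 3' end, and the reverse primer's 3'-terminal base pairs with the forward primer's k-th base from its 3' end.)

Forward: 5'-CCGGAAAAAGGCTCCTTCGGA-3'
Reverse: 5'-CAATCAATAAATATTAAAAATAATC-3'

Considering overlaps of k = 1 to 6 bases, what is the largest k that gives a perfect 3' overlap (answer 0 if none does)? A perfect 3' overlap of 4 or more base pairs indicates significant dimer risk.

Last 6 bases (5'→3') — forward …TTCGGA, reverse …ATAATC.
Reverse complement of the reverse primer's last 6 bases: GATTAT; its first k bases are the reverse complement of the reverse primer's last k bases, so a perfect k-base overlap needs the forward primer's last k bases to equal them.
Comparing (forward last k vs required): k=1: A vs G ✗; k=2: GA vs GA ✓; k=3: GGA vs GAT ✗; k=4: CGGA vs GATT ✗; k=5: TCGGA vs GATTA ✗; k=6: TTCGGA vs GATTAT ✗.
Only k = 2 is perfect, so the longest perfect 3' overlap is 2.

Longest perfect overlap: 2 complementary base pairs; below the dimer-risk threshold (threshold 4).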